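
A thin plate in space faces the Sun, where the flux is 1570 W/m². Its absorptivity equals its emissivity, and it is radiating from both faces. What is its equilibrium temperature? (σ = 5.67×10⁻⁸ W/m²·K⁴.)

T ≈ 343 K

Absorbed flux αS = emitted flux 2εσT⁴ per unit area; with α = ε this gives T = (S/2σ)^(1/4).
T = (1570 / (2 × 5.67×10⁻⁸))^(1/4) = (1.38×10^10)^(1/4).
T = 343 K.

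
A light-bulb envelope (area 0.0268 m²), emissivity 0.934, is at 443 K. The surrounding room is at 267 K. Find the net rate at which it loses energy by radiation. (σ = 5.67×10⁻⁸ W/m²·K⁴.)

Q = εσA(T⁴ − T_s⁴). T⁴ − T_s⁴ = (443)⁴ − (267)⁴ = 3.85×10^10 − 5.08×10^9 = 3.34×10^10 K⁴.
Q = 0.934 × 5.67×10⁻⁸ × 0.0268 × 3.34×10^10 = 47.4 W.

Q ≈ 47.4 W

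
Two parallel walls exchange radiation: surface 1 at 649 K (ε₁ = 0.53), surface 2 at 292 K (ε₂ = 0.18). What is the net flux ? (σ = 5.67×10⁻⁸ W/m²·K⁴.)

q ≈ 1500 W/m²

For two large parallel gray plates, q = σ(T₁⁴ − T₂⁴) / (1/ε₁ + 1/ε₂ − 1).
1/ε₁ + 1/ε₂ − 1 = 1/0.53 + 1/0.18 − 1 = 6.442.
T₁⁴ − T₂⁴ = 1.77×10^11 − 7.27×10^9 = 1.70×10^11 K⁴.
q = 5.67×10⁻⁸ × 1.70×10^11 / 6.442 = 1500 W/m².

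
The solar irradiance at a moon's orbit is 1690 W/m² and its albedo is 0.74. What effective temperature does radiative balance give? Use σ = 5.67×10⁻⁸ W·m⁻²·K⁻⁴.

Power absorbed = (1−a)S·πR²; power emitted = 4πR²σT⁴. Equating and cancelling πR²:
T = ((1−a)S / 4σ)^(1/4) = (439 / (4 × 5.67×10⁻⁸))^(1/4) = (1.94×10^9)^(1/4).
T = 210 K.

T ≈ 210 K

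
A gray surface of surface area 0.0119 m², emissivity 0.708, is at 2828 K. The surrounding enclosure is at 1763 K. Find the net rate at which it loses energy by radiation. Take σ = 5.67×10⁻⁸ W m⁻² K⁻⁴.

Q ≈ 25900 W

Q = εσA(T⁴ − T_s⁴). T⁴ − T_s⁴ = (2828)⁴ − (1763)⁴ = 6.40×10^13 − 9.66×10^12 = 5.43×10^13 K⁴.
Q = 0.708 × 5.67×10⁻⁸ × 0.0119 × 5.43×10^13 = 25900 W.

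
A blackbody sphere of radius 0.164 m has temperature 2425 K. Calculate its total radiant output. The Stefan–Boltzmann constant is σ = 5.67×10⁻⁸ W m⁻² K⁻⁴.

P ≈ 6.63×10^5 W

A = 4πr² = 4π × (0.164)² = 0.338 m².
P = σAT⁴ = 5.67×10⁻⁸ × 0.338 × (2425)⁴ = 5.67×10⁻⁸ × 0.338 × 3.46×10^13.
P = 6.63×10^5 W.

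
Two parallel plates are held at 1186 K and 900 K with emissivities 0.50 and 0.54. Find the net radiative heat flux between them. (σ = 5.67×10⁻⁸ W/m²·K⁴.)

For two large parallel gray plates, q = σ(T₁⁴ − T₂⁴) / (1/ε₁ + 1/ε₂ − 1).
1/ε₁ + 1/ε₂ − 1 = 1/0.50 + 1/0.54 − 1 = 2.852.
T₁⁴ − T₂⁴ = 1.98×10^12 − 6.56×10^11 = 1.32×10^12 K⁴.
q = 5.67×10⁻⁸ × 1.32×10^12 / 2.852 = 26300 W/m².

q ≈ 26300 W/m²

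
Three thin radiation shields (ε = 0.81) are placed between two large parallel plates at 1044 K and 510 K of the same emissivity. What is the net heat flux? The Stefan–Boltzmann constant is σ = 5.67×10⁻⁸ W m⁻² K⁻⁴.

q ≈ 10800 W/m²

Each of the 4 gaps contributes resistance (2/ε − 1) = 2/0.81 − 1 = 1.469; total = 5.877.
q = σ(T₁⁴ − T₂⁴) / 5.877 = 5.67×10⁻⁸ × 1.12×10^12 / 5.877 = 10800 W/m².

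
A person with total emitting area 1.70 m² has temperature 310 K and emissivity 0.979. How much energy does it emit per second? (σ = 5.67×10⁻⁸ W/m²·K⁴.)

P = εσAT⁴ = 0.979 × 5.67×10⁻⁸ × 1.70 × (310)⁴ = 0.979 × 5.67×10⁻⁸ × 1.70 × 9.24×10^9.
P = 871 W.

P ≈ 871 W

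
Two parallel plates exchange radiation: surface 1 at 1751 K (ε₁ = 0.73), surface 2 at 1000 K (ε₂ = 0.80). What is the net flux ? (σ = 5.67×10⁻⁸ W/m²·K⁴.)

For two large parallel gray plates, q = σ(T₁⁴ − T₂⁴) / (1/ε₁ + 1/ε₂ − 1).
1/ε₁ + 1/ε₂ − 1 = 1/0.73 + 1/0.80 − 1 = 1.620.
T₁⁴ − T₂⁴ = 9.40×10^12 − 1.00×10^12 = 8.40×10^12 K⁴.
q = 5.67×10⁻⁸ × 8.40×10^12 / 1.620 = 2.94×10^5 W/m².

q ≈ 2.94×10^5 W/m²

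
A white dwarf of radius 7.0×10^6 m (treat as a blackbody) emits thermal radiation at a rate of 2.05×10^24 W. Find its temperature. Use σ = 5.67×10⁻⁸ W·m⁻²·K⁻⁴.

T ≈ 15600 K

A = 4πr² = 4π × (7.0×10^6)² = 6.16×10^14 m².
From P = σAT⁴, T = (P / σA)^(1/4) = (2.05×10^24 / (5.67×10⁻⁸ × 6.16×10^14))^(1/4).
T = (5.87×10^16)^(1/4) = 15600 K.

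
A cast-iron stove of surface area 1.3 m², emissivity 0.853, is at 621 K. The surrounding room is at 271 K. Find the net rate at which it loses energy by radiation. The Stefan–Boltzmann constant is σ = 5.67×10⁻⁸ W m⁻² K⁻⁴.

Q = εσA(T⁴ − T_s⁴). T⁴ − T_s⁴ = (621)⁴ − (271)⁴ = 1.49×10^11 − 5.39×10^9 = 1.43×10^11 K⁴.
Q = 0.853 × 5.67×10⁻⁸ × 1.30 × 1.43×10^11 = 9010 W.

Q ≈ 9010 W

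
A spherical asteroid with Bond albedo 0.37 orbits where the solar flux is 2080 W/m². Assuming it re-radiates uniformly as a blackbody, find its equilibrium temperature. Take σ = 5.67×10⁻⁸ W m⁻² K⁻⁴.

Power absorbed = (1−a)S·πR²; power emitted = 4πR²σT⁴. Equating and cancelling πR²:
T = ((1−a)S / 4σ)^(1/4) = (1310 / (4 × 5.67×10⁻⁸))^(1/4) = (5.78×10^9)^(1/4).
T = 276 K.

T ≈ 276 K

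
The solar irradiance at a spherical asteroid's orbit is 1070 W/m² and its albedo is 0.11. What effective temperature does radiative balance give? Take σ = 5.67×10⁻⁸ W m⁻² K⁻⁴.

T ≈ 255 K

Power absorbed = (1−a)S·πR²; power emitted = 4πR²σT⁴. Equating and cancelling πR²:
T = ((1−a)S / 4σ)^(1/4) = (952 / (4 × 5.67×10⁻⁸))^(1/4) = (4.20×10^9)^(1/4).
T = 255 K.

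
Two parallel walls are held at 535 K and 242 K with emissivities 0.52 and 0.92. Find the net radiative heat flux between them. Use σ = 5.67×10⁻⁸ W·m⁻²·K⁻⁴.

For two large parallel gray plates, q = σ(T₁⁴ − T₂⁴) / (1/ε₁ + 1/ε₂ − 1).
1/ε₁ + 1/ε₂ − 1 = 1/0.52 + 1/0.92 − 1 = 2.010.
T₁⁴ − T₂⁴ = 8.19×10^10 − 3.43×10^9 = 7.85×10^10 K⁴.
q = 5.67×10⁻⁸ × 7.85×10^10 / 2.010 = 2210 W/m².

q ≈ 2210 W/m²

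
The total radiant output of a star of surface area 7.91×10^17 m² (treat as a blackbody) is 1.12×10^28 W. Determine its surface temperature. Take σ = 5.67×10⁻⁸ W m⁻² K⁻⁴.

From P = σAT⁴, T = (P / σA)^(1/4) = (1.12×10^28 / (5.67×10⁻⁸ × 7.91×10^17))^(1/4).
T = (2.50×10^17)^(1/4) = 22400 K.

T ≈ 22400 K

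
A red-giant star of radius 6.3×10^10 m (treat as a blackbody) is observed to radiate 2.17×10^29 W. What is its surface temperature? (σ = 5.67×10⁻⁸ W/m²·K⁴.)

A = 4πr² = 4π × (6.3×10^10)² = 4.99×10^22 m².
From P = σAT⁴, T = (P / σA)^(1/4) = (2.17×10^29 / (5.67×10⁻⁸ × 4.99×10^22))^(1/4).
T = (7.67×10^13)^(1/4) = 2960 K.

T ≈ 2960 K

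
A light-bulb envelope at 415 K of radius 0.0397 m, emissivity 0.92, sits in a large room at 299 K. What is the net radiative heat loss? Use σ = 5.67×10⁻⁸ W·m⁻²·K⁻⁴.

A = 4πr² = 4π × (0.0397)² = 0.0198 m².
Q = εσA(T⁴ − T_s⁴). T⁴ − T_s⁴ = (415)⁴ − (299)⁴ = 2.97×10^10 − 7.99×10^9 = 2.17×10^10 K⁴.
Q = 0.92 × 5.67×10⁻⁸ × 0.0198 × 2.17×10^10 = 22.4 W.

Q ≈ 22.4 W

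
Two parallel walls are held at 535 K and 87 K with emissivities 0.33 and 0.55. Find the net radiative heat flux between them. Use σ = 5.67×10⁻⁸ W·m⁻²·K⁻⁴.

For two large parallel gray plates, q = σ(T₁⁴ − T₂⁴) / (1/ε₁ + 1/ε₂ − 1).
1/ε₁ + 1/ε₂ − 1 = 1/0.33 + 1/0.55 − 1 = 3.848.
T₁⁴ − T₂⁴ = 8.19×10^10 − 5.73×10^7 = 8.19×10^10 K⁴.
q = 5.67×10⁻⁸ × 8.19×10^10 / 3.848 = 1210 W/m².

q ≈ 1210 W/m²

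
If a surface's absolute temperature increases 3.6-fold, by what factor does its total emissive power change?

factor ≈ 168

P ∝ T⁴, so the power scales as (3.6)⁴ = 168.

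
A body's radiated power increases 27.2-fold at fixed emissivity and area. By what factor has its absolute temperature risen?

factor ≈ 2.28

P ∝ T⁴ ⇒ T ∝ P^(1/4), so T scales by (27.2)^(1/4) = 2.28.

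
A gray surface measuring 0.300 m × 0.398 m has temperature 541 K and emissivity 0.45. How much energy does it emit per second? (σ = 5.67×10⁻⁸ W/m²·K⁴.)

A = 0.300 × 0.398 = 0.119 m².
Stefan–Boltzmann: P = εσAT⁴ = 0.45 × 5.67×10⁻⁸ × 0.119 × (541)⁴ = 0.45 × 5.67×10⁻⁸ × 0.119 × 8.57×10^10.
P = 261 W.

P ≈ 261 W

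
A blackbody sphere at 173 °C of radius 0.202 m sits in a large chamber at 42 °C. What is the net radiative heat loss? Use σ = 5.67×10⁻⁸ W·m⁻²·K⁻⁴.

A = 4πr² = 4π × (0.202)² = 0.513 m².
Convert: 173 °C = 446 K; 42 °C = 315 K.
Q = σA(T⁴ − T_s⁴). T⁴ − T_s⁴ = (446)⁴ − (315)⁴ = 3.96×10^10 − 9.85×10^9 = 2.97×10^10 K⁴.
Q = 5.67×10⁻⁸ × 0.513 × 2.97×10^10 = 864 W.

Q ≈ 864 W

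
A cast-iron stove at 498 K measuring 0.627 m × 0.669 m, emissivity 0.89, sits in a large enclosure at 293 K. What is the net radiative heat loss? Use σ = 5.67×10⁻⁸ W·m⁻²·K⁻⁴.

A = 0.627 × 0.669 = 0.419 m².
Q = εσA(T⁴ − T_s⁴). T⁴ − T_s⁴ = (498)⁴ − (293)⁴ = 6.15×10^10 − 7.37×10^9 = 5.41×10^10 K⁴.
Q = 0.89 × 5.67×10⁻⁸ × 0.419 × 5.41×10^10 = 1150 W.

Q ≈ 1150 W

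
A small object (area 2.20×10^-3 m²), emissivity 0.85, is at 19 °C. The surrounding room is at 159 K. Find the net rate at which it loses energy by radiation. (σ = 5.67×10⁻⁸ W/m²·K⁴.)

Q ≈ 0.703 W

Convert: 19 °C = 292 K.
Q = εσA(T⁴ − T_s⁴). T⁴ − T_s⁴ = (292)⁴ − (159)⁴ = 7.27×10^9 − 6.39×10^8 = 6.63×10^9 K⁴.
Q = 0.85 × 5.67×10⁻⁸ × 2.20×10^-3 × 6.63×10^9 = 0.703 W.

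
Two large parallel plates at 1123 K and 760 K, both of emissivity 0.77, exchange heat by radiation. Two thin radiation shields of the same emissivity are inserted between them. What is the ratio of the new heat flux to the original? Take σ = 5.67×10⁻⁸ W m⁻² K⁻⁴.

ratio ≈ 0.333

With N identical shields there are N+1 = 3 gaps in series, each with the same radiative resistance, so the flux falls to 1/(N+1) of its unshielded value.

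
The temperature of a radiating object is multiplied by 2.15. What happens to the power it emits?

P ∝ T⁴, so the power scales as (2.15)⁴ = 21.4.

factor ≈ 21.4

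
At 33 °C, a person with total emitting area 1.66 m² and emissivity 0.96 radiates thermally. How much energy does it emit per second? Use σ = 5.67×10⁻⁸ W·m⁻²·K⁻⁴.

P ≈ 792 W

33 °C = 306 K.
Stefan–Boltzmann: P = εσAT⁴ = 0.96 × 5.67×10⁻⁸ × 1.66 × (306)⁴ = 0.96 × 5.67×10⁻⁸ × 1.66 × 8.77×10^9.
P = 792 W.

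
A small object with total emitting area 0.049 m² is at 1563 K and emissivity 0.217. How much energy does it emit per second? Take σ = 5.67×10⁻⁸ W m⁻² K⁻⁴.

P = εσAT⁴ = 0.217 × 5.67×10⁻⁸ × 0.0490 × (1563)⁴ = 0.217 × 5.67×10⁻⁸ × 0.0490 × 5.97×10^12.
P = 3600 W.

P ≈ 3600 W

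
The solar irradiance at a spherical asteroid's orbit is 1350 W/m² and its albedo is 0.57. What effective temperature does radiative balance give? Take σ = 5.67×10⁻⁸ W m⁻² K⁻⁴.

Power absorbed = (1−a)S·πR²; power emitted = 4πR²σT⁴. Equating and cancelling πR²:
T = ((1−a)S / 4σ)^(1/4) = (581 / (4 × 5.67×10⁻⁸))^(1/4) = (2.56×10^9)^(1/4).
T = 225 K.

T ≈ 225 K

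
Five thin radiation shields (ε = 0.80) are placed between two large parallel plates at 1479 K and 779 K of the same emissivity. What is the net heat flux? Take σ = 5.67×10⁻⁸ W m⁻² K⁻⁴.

Each of the 6 gaps contributes resistance (2/ε − 1) = 2/0.80 − 1 = 1.500; total = 9.000.
q = σ(T₁⁴ − T₂⁴) / 9.000 = 5.67×10⁻⁸ × 4.42×10^12 / 9.000 = 27800 W/m².

q ≈ 27800 W/m²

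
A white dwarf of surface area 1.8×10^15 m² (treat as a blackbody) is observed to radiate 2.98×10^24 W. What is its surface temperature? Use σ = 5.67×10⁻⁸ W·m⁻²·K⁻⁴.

T ≈ 13100 K

From P = σAT⁴, T = (P / σA)^(1/4) = (2.98×10^24 / (5.67×10⁻⁸ × 1.80×10^15))^(1/4).
T = (2.92×10^16)^(1/4) = 13100 K.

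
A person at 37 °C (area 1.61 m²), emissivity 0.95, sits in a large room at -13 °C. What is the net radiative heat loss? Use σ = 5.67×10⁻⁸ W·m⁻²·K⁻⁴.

Convert: 37 °C = 310 K; -13 °C = 260 K.
Q = εσA(T⁴ − T_s⁴). T⁴ − T_s⁴ = (310)⁴ − (260)⁴ = 9.24×10^9 − 4.57×10^9 = 4.67×10^9 K⁴.
Q = 0.95 × 5.67×10⁻⁸ × 1.61 × 4.67×10^9 = 405 W.

Q ≈ 405 W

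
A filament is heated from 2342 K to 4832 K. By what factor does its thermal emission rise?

ratio ≈ 18.1

P ∝ T⁴, so the ratio is (4832/2342)⁴ = (2.063)⁴ = 18.1.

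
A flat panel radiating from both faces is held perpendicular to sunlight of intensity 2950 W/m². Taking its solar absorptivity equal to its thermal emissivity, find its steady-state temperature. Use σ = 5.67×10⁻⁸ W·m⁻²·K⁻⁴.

T ≈ 402 K

Absorbed flux αS = emitted flux 2εσT⁴ per unit area; with α = ε this gives T = (S/2σ)^(1/4).
T = (2950 / (2 × 5.67×10⁻⁸))^(1/4) = (2.60×10^10)^(1/4).
T = 402 K.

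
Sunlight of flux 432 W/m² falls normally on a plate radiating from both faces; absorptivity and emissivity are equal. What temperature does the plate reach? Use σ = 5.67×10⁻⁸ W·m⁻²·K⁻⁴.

Absorbed flux αS = emitted flux 2εσT⁴ per unit area; with α = ε this gives T = (S/2σ)^(1/4).
T = (432 / (2 × 5.67×10⁻⁸))^(1/4) = (3.81×10^9)^(1/4).
T = 248 K.

T ≈ 248 K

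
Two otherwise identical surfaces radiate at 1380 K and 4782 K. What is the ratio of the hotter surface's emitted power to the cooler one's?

ratio ≈ 144

P ∝ T⁴, so the ratio is (4782/1380)⁴ = (3.465)⁴ = 144.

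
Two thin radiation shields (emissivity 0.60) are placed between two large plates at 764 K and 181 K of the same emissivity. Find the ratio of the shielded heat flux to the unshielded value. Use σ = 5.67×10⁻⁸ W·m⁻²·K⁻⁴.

ratio ≈ 0.333

With N identical shields there are N+1 = 3 gaps in series, each with the same radiative resistance, so the flux falls to 1/(N+1) of its unshielded value.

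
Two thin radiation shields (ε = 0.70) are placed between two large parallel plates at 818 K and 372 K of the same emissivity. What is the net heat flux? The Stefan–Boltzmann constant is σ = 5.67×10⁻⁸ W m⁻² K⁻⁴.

q ≈ 4360 W/m²

Each of the 3 gaps contributes resistance (2/ε − 1) = 2/0.70 − 1 = 1.857; total = 5.571.
q = σ(T₁⁴ − T₂⁴) / 5.571 = 5.67×10⁻⁸ × 4.29×10^11 / 5.571 = 4360 W/m².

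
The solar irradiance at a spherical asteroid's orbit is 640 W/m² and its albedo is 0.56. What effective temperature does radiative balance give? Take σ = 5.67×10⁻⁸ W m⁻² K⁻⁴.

T ≈ 188 K

Power absorbed = (1−a)S·πR²; power emitted = 4πR²σT⁴. Equating and cancelling πR²:
T = ((1−a)S / 4σ)^(1/4) = (282 / (4 × 5.67×10⁻⁸))^(1/4) = (1.24×10^9)^(1/4).
T = 188 K.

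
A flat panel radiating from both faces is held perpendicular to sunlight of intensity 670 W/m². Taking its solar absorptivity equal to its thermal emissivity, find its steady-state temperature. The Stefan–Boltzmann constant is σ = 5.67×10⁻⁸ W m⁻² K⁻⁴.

T ≈ 277 K

Absorbed flux αS = emitted flux 2εσT⁴ per unit area; with α = ε this gives T = (S/2σ)^(1/4).
T = (670 / (2 × 5.67×10⁻⁸))^(1/4) = (5.91×10^9)^(1/4).
T = 277 K.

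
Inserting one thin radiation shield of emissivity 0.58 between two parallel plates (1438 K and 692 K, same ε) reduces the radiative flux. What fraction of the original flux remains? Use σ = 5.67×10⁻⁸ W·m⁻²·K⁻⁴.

ratio ≈ 0.500

With N identical shields there are N+1 = 2 gaps in series, each with the same radiative resistance, so the flux falls to 1/(N+1) of its unshielded value.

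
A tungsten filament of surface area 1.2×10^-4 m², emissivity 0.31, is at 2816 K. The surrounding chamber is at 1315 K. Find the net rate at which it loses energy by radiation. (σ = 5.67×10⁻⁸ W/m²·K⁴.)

Q = εσA(T⁴ − T_s⁴). T⁴ − T_s⁴ = (2816)⁴ − (1315)⁴ = 6.29×10^13 − 2.99×10^12 = 5.99×10^13 K⁴.
Q = 0.31 × 5.67×10⁻⁸ × 1.20×10^-4 × 5.99×10^13 = 126 W.

Q ≈ 126 W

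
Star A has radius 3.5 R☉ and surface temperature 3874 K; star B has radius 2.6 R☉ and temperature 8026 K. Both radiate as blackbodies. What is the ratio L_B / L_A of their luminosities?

L = 4πR²σT⁴ ∝ R²T⁴, so L_B/L_A = (2.6/3.5)² × (8026/3874)⁴ = 0.552 × 18.4 = 10.2.

L_B/L_A ≈ 10.2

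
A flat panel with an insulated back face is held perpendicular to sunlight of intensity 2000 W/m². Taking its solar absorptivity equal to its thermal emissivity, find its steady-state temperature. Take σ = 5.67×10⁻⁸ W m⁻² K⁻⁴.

Absorbed flux αS = emitted flux εσT⁴ (one radiating face); with α = ε, T = (S/σ)^(1/4).
T = (2000 / 5.67×10⁻⁸)^(1/4) = (3.53×10^10)^(1/4).
T = 433 K.

T ≈ 433 K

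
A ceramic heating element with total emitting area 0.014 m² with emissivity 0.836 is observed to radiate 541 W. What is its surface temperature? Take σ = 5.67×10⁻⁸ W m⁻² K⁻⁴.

T ≈ 950 K

From P = εσAT⁴, T = (P / εσA)^(1/4) = (541 / (0.836 × 5.67×10⁻⁸ × 0.0140))^(1/4).
T = (8.15×10^11)^(1/4) = 950 K.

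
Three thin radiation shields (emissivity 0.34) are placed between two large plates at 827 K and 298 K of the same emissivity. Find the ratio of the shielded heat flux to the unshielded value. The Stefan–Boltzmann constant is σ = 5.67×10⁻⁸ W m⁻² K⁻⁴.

With N identical shields there are N+1 = 4 gaps in series, each with the same radiative resistance, so the flux falls to 1/(N+1) of its unshielded value.

ratio ≈ 0.250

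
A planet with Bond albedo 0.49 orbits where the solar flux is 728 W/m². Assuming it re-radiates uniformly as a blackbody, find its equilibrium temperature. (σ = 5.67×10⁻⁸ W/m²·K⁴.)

T ≈ 201 K

Power absorbed = (1−a)S·πR²; power emitted = 4πR²σT⁴. Equating and cancelling πR²:
T = ((1−a)S / 4σ)^(1/4) = (371 / (4 × 5.67×10⁻⁸))^(1/4) = (1.64×10^9)^(1/4).
T = 201 K.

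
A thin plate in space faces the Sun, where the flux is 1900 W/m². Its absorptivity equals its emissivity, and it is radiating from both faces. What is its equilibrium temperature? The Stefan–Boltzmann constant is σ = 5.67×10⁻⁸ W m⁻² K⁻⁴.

Absorbed flux αS = emitted flux 2εσT⁴ per unit area; with α = ε this gives T = (S/2σ)^(1/4).
T = (1900 / (2 × 5.67×10⁻⁸))^(1/4) = (1.68×10^10)^(1/4).
T = 360 K.

T ≈ 360 K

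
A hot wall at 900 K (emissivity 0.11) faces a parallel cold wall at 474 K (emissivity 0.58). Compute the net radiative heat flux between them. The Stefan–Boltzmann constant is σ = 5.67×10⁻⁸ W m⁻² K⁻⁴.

For two large parallel gray plates, q = σ(T₁⁴ − T₂⁴) / (1/ε₁ + 1/ε₂ − 1).
1/ε₁ + 1/ε₂ − 1 = 1/0.11 + 1/0.58 − 1 = 9.815.
T₁⁴ − T₂⁴ = 6.56×10^11 − 5.05×10^10 = 6.06×10^11 K⁴.
q = 5.67×10⁻⁸ × 6.06×10^11 / 9.815 = 3500 W/m².

q ≈ 3500 W/m²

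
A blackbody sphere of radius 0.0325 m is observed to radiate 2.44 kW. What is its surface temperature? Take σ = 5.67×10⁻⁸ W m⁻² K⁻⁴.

T ≈ 1340 K

A = 4πr² = 4π × (0.0325)² = 0.0133 m².
From P = σAT⁴, T = (P / σA)^(1/4) = (2440 / (5.67×10⁻⁸ × 0.0133))^(1/4).
T = (3.24×10^12)^(1/4) = 1340 K.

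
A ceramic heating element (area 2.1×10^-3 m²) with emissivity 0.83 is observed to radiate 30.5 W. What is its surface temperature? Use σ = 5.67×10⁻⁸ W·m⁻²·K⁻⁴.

From P = εσAT⁴, T = (P / εσA)^(1/4) = (30.5 / (0.83 × 5.67×10⁻⁸ × 2.10×10^-3))^(1/4).
T = (3.09×10^11)^(1/4) = 745 K.

T ≈ 745 K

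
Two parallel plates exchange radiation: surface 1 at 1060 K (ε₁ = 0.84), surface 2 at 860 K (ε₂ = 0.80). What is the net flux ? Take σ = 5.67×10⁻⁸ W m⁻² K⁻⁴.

q ≈ 28200 W/m²

For two large parallel gray plates, q = σ(T₁⁴ − T₂⁴) / (1/ε₁ + 1/ε₂ − 1).
1/ε₁ + 1/ε₂ − 1 = 1/0.84 + 1/0.80 − 1 = 1.440.
T₁⁴ − T₂⁴ = 1.26×10^12 − 5.47×10^11 = 7.15×10^11 K⁴.
q = 5.67×10⁻⁸ × 7.15×10^11 / 1.440 = 28200 W/m².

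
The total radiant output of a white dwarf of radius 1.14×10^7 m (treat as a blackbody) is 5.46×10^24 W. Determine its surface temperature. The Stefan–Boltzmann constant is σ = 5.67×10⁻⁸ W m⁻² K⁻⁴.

A = 4πr² = 4π × (1.14×10^7)² = 1.63×10^15 m².
From P = σAT⁴, T = (P / σA)^(1/4) = (5.46×10^24 / (5.67×10⁻⁸ × 1.63×10^15))^(1/4).
T = (5.90×10^16)^(1/4) = 15600 K.

T ≈ 15600 K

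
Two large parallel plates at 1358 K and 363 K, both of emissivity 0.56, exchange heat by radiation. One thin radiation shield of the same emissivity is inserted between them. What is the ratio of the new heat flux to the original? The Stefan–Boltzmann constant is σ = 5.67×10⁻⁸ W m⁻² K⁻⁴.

ratio ≈ 0.500

With N identical shields there are N+1 = 2 gaps in series, each with the same radiative resistance, so the flux falls to 1/(N+1) of its unshielded value.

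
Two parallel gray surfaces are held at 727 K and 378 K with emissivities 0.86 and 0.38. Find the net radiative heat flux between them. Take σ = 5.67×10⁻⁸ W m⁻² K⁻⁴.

q ≈ 5250 W/m²

For two large parallel gray plates, q = σ(T₁⁴ − T₂⁴) / (1/ε₁ + 1/ε₂ − 1).
1/ε₁ + 1/ε₂ − 1 = 1/0.86 + 1/0.38 − 1 = 2.794.
T₁⁴ − T₂⁴ = 2.79×10^11 − 2.04×10^10 = 2.59×10^11 K⁴.
q = 5.67×10⁻⁸ × 2.59×10^11 / 2.794 = 5250 W/m².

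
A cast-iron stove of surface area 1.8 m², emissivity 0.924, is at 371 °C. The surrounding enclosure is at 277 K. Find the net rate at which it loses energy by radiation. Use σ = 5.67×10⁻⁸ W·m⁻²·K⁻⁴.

Q ≈ 15700 W

Convert: 371 °C = 644 K.
Q = εσA(T⁴ − T_s⁴). T⁴ − T_s⁴ = (644)⁴ − (277)⁴ = 1.72×10^11 − 5.89×10^9 = 1.66×10^11 K⁴.
Q = 0.924 × 5.67×10⁻⁸ × 1.80 × 1.66×10^11 = 15700 W.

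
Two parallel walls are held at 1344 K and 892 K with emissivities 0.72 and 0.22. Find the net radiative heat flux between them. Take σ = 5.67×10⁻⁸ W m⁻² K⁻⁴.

For two large parallel gray plates, q = σ(T₁⁴ − T₂⁴) / (1/ε₁ + 1/ε₂ − 1).
1/ε₁ + 1/ε₂ − 1 = 1/0.72 + 1/0.22 − 1 = 4.934.
T₁⁴ − T₂⁴ = 3.26×10^12 − 6.33×10^11 = 2.63×10^12 K⁴.
q = 5.67×10⁻⁸ × 2.63×10^12 / 4.934 = 30200 W/m².

q ≈ 30200 W/m²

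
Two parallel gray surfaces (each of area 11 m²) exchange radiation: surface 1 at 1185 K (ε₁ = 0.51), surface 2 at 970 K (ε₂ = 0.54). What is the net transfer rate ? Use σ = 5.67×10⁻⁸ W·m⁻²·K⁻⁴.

For two large parallel gray plates, q = σ(T₁⁴ − T₂⁴) / (1/ε₁ + 1/ε₂ − 1).
1/ε₁ + 1/ε₂ − 1 = 1/0.51 + 1/0.54 − 1 = 2.813.
T₁⁴ − T₂⁴ = 1.97×10^12 − 8.85×10^11 = 1.09×10^12 K⁴.
q = 5.67×10⁻⁸ × 1.09×10^12 / 2.813 = 21900 W/m².
Q = q·A = 21900 × 11 = 2.41×10^5 W.

Q ≈ 2.41×10^5 W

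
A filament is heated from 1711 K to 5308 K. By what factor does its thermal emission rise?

P ∝ T⁴, so the ratio is (5308/1711)⁴ = (3.102)⁴ = 92.6.

ratio ≈ 92.6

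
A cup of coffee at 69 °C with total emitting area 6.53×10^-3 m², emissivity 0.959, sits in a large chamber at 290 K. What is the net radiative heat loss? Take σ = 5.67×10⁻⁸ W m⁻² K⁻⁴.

Convert: 69 °C = 342 K.
Q = εσA(T⁴ − T_s⁴). T⁴ − T_s⁴ = (342)⁴ − (290)⁴ = 1.37×10^10 − 7.07×10^9 = 6.61×10^9 K⁴.
Q = 0.959 × 5.67×10⁻⁸ × 6.53×10^-3 × 6.61×10^9 = 2.35 W.

Q ≈ 2.35 W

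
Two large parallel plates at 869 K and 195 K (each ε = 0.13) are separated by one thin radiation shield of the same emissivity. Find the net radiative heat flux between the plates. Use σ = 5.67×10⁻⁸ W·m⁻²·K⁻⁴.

Each of the 2 gaps contributes resistance (2/ε − 1) = 2/0.13 − 1 = 14.38; total = 28.77.
q = σ(T₁⁴ − T₂⁴) / 28.77 = 5.67×10⁻⁸ × 5.69×10^11 / 28.77 = 1120 W/m².

q ≈ 1120 W/m²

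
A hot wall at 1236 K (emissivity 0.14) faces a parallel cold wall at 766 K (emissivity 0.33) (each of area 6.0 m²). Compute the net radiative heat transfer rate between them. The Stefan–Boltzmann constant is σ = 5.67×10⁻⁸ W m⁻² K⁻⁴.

For two large parallel gray plates, q = σ(T₁⁴ − T₂⁴) / (1/ε₁ + 1/ε₂ − 1).
1/ε₁ + 1/ε₂ − 1 = 1/0.14 + 1/0.33 − 1 = 9.173.
T₁⁴ − T₂⁴ = 2.33×10^12 − 3.44×10^11 = 1.99×10^12 K⁴.
q = 5.67×10⁻⁸ × 1.99×10^12 / 9.173 = 12300 W/m².
Q = q·A = 12300 × 6.0 = 73800 W.

Q ≈ 73800 W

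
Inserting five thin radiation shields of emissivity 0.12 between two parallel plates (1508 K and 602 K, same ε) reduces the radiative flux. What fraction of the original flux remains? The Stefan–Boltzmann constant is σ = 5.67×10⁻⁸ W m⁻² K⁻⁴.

With N identical shields there are N+1 = 6 gaps in series, each with the same radiative resistance, so the flux falls to 1/(N+1) of its unshielded value.

ratio ≈ 0.167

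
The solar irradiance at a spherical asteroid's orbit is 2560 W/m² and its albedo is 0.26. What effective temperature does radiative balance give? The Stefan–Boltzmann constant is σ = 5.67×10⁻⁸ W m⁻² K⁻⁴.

T ≈ 302 K

Power absorbed = (1−a)S·πR²; power emitted = 4πR²σT⁴. Equating and cancelling πR²:
T = ((1−a)S / 4σ)^(1/4) = (1890 / (4 × 5.67×10⁻⁸))^(1/4) = (8.35×10^9)^(1/4).
T = 302 K.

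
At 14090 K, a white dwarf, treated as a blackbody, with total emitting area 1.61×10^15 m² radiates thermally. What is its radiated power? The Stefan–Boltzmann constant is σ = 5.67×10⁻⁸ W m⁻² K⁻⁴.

P = σAT⁴ = 5.67×10⁻⁸ × 1.61×10^15 × (14090)⁴ = 5.67×10⁻⁸ × 1.61×10^15 × 3.94×10^16.
P = 3.60×10^24 W.

P ≈ 3.60×10^24 W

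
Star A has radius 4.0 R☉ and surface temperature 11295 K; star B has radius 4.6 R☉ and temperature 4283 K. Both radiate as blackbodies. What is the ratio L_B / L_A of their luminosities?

L_B/L_A ≈ 0.0273

L = 4πR²σT⁴ ∝ R²T⁴, so L_B/L_A = (4.6/4.0)² × (4283/11295)⁴ = 1.32 × 0.0207 = 0.0273.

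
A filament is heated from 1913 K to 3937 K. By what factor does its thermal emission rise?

P ∝ T⁴, so the ratio is (3937/1913)⁴ = (2.058)⁴ = 17.9.

ratio ≈ 17.9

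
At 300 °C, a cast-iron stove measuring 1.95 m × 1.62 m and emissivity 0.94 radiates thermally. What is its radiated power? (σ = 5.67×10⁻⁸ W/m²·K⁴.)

A = 1.95 × 1.62 = 3.16 m².
300 °C = 573 K.
P = εσAT⁴ = 0.94 × 5.67×10⁻⁸ × 3.16 × (573)⁴ = 0.94 × 5.67×10⁻⁸ × 3.16 × 1.08×10^11.
P = 18200 W.

P ≈ 18200 W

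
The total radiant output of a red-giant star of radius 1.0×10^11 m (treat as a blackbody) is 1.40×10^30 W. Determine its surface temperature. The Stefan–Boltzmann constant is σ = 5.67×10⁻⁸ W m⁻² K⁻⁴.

T ≈ 3740 K

A = 4πr² = 4π × (1.0×10^11)² = 1.26×10^23 m².
From P = σAT⁴, T = (P / σA)^(1/4) = (1.40×10^30 / (5.67×10⁻⁸ × 1.26×10^23))^(1/4).
T = (1.96×10^14)^(1/4) = 3740 K.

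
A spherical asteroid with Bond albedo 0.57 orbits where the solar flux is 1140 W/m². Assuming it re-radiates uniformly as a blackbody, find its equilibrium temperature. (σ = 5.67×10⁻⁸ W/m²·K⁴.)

Power absorbed = (1−a)S·πR²; power emitted = 4πR²σT⁴. Equating and cancelling πR²:
T = ((1−a)S / 4σ)^(1/4) = (490 / (4 × 5.67×10⁻⁸))^(1/4) = (2.16×10^9)^(1/4).
T = 216 K.

T ≈ 216 K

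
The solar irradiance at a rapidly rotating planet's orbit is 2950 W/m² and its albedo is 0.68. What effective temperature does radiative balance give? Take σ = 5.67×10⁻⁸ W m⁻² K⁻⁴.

T ≈ 254 K

Power absorbed = (1−a)S·πR²; power emitted = 4πR²σT⁴. Equating and cancelling πR²:
T = ((1−a)S / 4σ)^(1/4) = (944 / (4 × 5.67×10⁻⁸))^(1/4) = (4.16×10^9)^(1/4).
T = 254 K.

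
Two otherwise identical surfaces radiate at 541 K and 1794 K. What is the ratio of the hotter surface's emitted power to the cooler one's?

P ∝ T⁴, so the ratio is (1794/541)⁴ = (3.316)⁴ = 121.

ratio ≈ 121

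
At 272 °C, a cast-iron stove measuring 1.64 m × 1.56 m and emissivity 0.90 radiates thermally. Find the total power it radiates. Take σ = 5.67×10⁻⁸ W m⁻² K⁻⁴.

A = 1.64 × 1.56 = 2.56 m².
272 °C = 545 K.
P = εσAT⁴ = 0.90 × 5.67×10⁻⁸ × 2.56 × (545)⁴ = 0.90 × 5.67×10⁻⁸ × 2.56 × 8.82×10^10.
P = 11500 W.

P ≈ 11500 W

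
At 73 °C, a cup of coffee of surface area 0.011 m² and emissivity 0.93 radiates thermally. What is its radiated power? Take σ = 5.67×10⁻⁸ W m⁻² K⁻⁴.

73 °C = 346 K.
P = εσAT⁴ = 0.93 × 5.67×10⁻⁸ × 0.0110 × (346)⁴ = 0.93 × 5.67×10⁻⁸ × 0.0110 × 1.43×10^10.
P = 8.31 W.

P ≈ 8.31 W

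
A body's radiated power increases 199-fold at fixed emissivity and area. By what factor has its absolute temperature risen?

factor ≈ 3.76

P ∝ T⁴ ⇒ T ∝ P^(1/4), so T scales by (199)^(1/4) = 3.76.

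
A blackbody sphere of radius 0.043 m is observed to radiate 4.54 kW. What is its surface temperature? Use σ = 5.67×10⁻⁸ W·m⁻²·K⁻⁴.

T ≈ 1360 K

A = 4πr² = 4π × (0.043)² = 0.0232 m².
From P = σAT⁴, T = (P / σA)^(1/4) = (4540 / (5.67×10⁻⁸ × 0.0232))^(1/4).
T = (3.45×10^12)^(1/4) = 1360 K.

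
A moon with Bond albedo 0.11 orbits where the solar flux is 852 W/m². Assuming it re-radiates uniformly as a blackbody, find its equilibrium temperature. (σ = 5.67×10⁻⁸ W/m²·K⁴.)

Power absorbed = (1−a)S·πR²; power emitted = 4πR²σT⁴. Equating and cancelling πR²:
T = ((1−a)S / 4σ)^(1/4) = (758 / (4 × 5.67×10⁻⁸))^(1/4) = (3.34×10^9)^(1/4).
T = 240 K.

T ≈ 240 K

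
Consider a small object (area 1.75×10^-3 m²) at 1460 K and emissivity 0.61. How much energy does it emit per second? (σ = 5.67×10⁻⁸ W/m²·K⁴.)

P ≈ 275 W

P = εσAT⁴ = 0.61 × 5.67×10⁻⁸ × 1.75×10^-3 × (1460)⁴ = 0.61 × 5.67×10⁻⁸ × 1.75×10^-3 × 4.54×10^12.
P = 275 W.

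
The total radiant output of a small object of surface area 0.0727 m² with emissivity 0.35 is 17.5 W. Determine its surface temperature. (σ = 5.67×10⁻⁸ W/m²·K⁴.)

From P = εσAT⁴, T = (P / εσA)^(1/4) = (17.5 / (0.35 × 5.67×10⁻⁸ × 0.0727))^(1/4).
T = (1.21×10^10)^(1/4) = 332 K.

T ≈ 332 K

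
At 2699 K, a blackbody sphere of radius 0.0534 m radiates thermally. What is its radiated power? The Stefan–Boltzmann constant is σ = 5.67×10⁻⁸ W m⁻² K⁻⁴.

P ≈ 1.08×10^5 W

A = 4πr² = 4π × (0.0534)² = 0.0358 m².
P = σAT⁴ = 5.67×10⁻⁸ × 0.0358 × (2699)⁴ = 5.67×10⁻⁸ × 0.0358 × 5.31×10^13.
P = 1.08×10^5 W.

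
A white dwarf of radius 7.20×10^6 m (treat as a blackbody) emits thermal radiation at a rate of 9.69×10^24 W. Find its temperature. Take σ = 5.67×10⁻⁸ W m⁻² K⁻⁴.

T ≈ 22600 K

A = 4πr² = 4π × (7.20×10^6)² = 6.51×10^14 m².
From P = σAT⁴, T = (P / σA)^(1/4) = (9.69×10^24 / (5.67×10⁻⁸ × 6.51×10^14))^(1/4).
T = (2.62×10^17)^(1/4) = 22600 K.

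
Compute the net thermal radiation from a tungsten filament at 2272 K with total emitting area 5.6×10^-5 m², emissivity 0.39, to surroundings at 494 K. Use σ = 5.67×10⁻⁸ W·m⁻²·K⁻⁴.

Q ≈ 32.9 W

Q = εσA(T⁴ − T_s⁴). T⁴ − T_s⁴ = (2272)⁴ − (494)⁴ = 2.66×10^13 − 5.96×10^10 = 2.66×10^13 K⁴.
Q = 0.39 × 5.67×10⁻⁸ × 5.60×10^-5 × 2.66×10^13 = 32.9 W.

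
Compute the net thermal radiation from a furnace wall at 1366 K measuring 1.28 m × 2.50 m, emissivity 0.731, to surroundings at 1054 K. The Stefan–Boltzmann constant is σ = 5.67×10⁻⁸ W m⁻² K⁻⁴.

A = 1.28 × 2.50 = 3.20 m².
Q = εσA(T⁴ − T_s⁴). T⁴ − T_s⁴ = (1366)⁴ − (1054)⁴ = 3.48×10^12 − 1.23×10^12 = 2.25×10^12 K⁴.
Q = 0.731 × 5.67×10⁻⁸ × 3.20 × 2.25×10^12 = 2.98×10^5 W.

Q ≈ 2.98×10^5 W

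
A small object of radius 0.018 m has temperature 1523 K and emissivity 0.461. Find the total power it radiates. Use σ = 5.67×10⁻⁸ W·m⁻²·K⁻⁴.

P ≈ 573 W

A = 4πr² = 4π × (0.018)² = 4.07×10^-3 m².
P = εσAT⁴ = 0.461 × 5.67×10⁻⁸ × 4.07×10^-3 × (1523)⁴ = 0.461 × 5.67×10⁻⁸ × 4.07×10^-3 × 5.38×10^12.
P = 573 W.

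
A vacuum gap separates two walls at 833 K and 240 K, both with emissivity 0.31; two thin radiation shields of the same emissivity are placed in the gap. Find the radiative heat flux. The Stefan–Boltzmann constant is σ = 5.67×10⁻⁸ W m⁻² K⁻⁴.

Each of the 3 gaps contributes resistance (2/ε − 1) = 2/0.31 − 1 = 5.452; total = 16.35.
q = σ(T₁⁴ − T₂⁴) / 16.35 = 5.67×10⁻⁸ × 4.78×10^11 / 16.35 = 1660 W/m².

q ≈ 1660 W/m²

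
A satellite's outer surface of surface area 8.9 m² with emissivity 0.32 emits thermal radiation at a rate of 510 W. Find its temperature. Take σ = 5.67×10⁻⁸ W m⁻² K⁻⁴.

From P = εσAT⁴, T = (P / εσA)^(1/4) = (510 / (0.32 × 5.67×10⁻⁸ × 8.90))^(1/4).
T = (3.16×10^9)^(1/4) = 237 K.

T ≈ 237 K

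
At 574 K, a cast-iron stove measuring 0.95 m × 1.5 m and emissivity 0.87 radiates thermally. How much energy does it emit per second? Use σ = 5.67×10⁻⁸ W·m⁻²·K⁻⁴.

P ≈ 7630 W

A = 0.95 × 1.5 = 1.42 m².
Stefan–Boltzmann: P = εσAT⁴ = 0.87 × 5.67×10⁻⁸ × 1.42 × (574)⁴ = 0.87 × 5.67×10⁻⁸ × 1.42 × 1.09×10^11.
P = 7630 W.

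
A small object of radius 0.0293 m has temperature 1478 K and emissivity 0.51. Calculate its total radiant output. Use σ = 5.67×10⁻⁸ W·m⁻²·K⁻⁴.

P ≈ 1490 W

A = 4πr² = 4π × (0.0293)² = 0.0108 m².
P = εσAT⁴ = 0.51 × 5.67×10⁻⁸ × 0.0108 × (1478)⁴ = 0.51 × 5.67×10⁻⁸ × 0.0108 × 4.77×10^12.
P = 1490 W.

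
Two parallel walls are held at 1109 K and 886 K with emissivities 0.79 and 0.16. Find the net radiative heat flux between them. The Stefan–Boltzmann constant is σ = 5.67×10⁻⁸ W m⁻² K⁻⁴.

q ≈ 7800 W/m²

For two large parallel gray plates, q = σ(T₁⁴ − T₂⁴) / (1/ε₁ + 1/ε₂ − 1).
1/ε₁ + 1/ε₂ − 1 = 1/0.79 + 1/0.16 − 1 = 6.516.
T₁⁴ − T₂⁴ = 1.51×10^12 − 6.16×10^11 = 8.96×10^11 K⁴.
q = 5.67×10⁻⁸ × 8.96×10^11 / 6.516 = 7800 W/m².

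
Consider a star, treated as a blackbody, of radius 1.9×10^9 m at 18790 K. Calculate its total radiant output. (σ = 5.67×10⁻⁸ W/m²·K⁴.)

P ≈ 3.21×10^29 W

A = 4πr² = 4π × (1.9×10^9)² = 4.54×10^19 m².
P = σAT⁴ = 5.67×10⁻⁸ × 4.54×10^19 × (18790)⁴ = 5.67×10⁻⁸ × 4.54×10^19 × 1.25×10^17.
P = 3.21×10^29 W.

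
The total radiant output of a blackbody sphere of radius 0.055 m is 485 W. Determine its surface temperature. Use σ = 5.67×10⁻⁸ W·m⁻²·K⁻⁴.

A = 4πr² = 4π × (0.055)² = 0.0380 m².
From P = σAT⁴, T = (P / σA)^(1/4) = (485 / (5.67×10⁻⁸ × 0.0380))^(1/4).
T = (2.25×10^11)^(1/4) = 689 K.

T ≈ 689 K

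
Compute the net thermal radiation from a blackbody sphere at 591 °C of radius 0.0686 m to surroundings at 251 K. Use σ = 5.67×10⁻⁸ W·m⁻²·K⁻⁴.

A = 4πr² = 4π × (0.0686)² = 0.0591 m².
Convert: 591 °C = 864 K.
Q = σA(T⁴ − T_s⁴). T⁴ − T_s⁴ = (864)⁴ − (251)⁴ = 5.57×10^11 − 3.97×10^9 = 5.53×10^11 K⁴.
Q = 5.67×10⁻⁸ × 0.0591 × 5.53×10^11 = 1860 W.

Q ≈ 1860 W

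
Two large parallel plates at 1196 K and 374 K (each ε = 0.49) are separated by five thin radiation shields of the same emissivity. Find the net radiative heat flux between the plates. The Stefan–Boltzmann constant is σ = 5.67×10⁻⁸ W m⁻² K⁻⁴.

q ≈ 6210 W/m²

Each of the 6 gaps contributes resistance (2/ε − 1) = 2/0.49 − 1 = 3.082; total = 18.49.
q = σ(T₁⁴ − T₂⁴) / 18.49 = 5.67×10⁻⁸ × 2.03×10^12 / 18.49 = 6210 W/m².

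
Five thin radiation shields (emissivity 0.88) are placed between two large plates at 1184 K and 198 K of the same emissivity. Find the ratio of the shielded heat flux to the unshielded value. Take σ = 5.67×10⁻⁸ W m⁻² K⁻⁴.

ratio ≈ 0.167

With N identical shields there are N+1 = 6 gaps in series, each with the same radiative resistance, so the flux falls to 1/(N+1) of its unshielded value.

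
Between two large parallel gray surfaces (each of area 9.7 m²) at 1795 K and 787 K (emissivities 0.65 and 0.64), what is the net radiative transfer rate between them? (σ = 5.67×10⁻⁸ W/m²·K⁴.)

Q ≈ 2.62×10^6 W

For two large parallel gray plates, q = σ(T₁⁴ − T₂⁴) / (1/ε₁ + 1/ε₂ − 1).
1/ε₁ + 1/ε₂ − 1 = 1/0.65 + 1/0.64 − 1 = 2.101.
T₁⁴ − T₂⁴ = 1.04×10^13 − 3.84×10^11 = 10.00×10^12 K⁴.
q = 5.67×10⁻⁸ × 10.00×10^12 / 2.101 = 2.70×10^5 W/m².
Q = q·A = 2.70×10^5 × 9.7 = 2.62×10^6 W.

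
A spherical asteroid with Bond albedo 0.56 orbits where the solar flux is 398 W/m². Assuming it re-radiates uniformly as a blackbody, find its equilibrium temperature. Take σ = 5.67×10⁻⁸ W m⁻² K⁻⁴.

Power absorbed = (1−a)S·πR²; power emitted = 4πR²σT⁴. Equating and cancelling πR²:
T = ((1−a)S / 4σ)^(1/4) = (175 / (4 × 5.67×10⁻⁸))^(1/4) = (7.72×10^8)^(1/4).
T = 167 K.

T ≈ 167 K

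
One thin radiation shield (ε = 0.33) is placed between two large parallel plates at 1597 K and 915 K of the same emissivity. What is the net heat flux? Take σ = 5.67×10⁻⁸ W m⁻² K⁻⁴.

q ≈ 32500 W/m²

Each of the 2 gaps contributes resistance (2/ε − 1) = 2/0.33 − 1 = 5.061; total = 10.12.
q = σ(T₁⁴ − T₂⁴) / 10.12 = 5.67×10⁻⁸ × 5.80×10^12 / 10.12 = 32500 W/m².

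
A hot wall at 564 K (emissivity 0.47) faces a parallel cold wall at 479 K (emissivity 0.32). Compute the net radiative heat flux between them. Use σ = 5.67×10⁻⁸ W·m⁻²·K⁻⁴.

For two large parallel gray plates, q = σ(T₁⁴ − T₂⁴) / (1/ε₁ + 1/ε₂ − 1).
1/ε₁ + 1/ε₂ − 1 = 1/0.47 + 1/0.32 − 1 = 4.253.
T₁⁴ − T₂⁴ = 1.01×10^11 − 5.26×10^10 = 4.85×10^10 K⁴.
q = 5.67×10⁻⁸ × 4.85×10^10 / 4.253 = 647 W/m².

q ≈ 647 W/m²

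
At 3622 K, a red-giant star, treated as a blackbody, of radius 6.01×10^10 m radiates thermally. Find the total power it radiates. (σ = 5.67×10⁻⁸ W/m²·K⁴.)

A = 4πr² = 4π × (6.01×10^10)² = 4.54×10^22 m².
P = σAT⁴ = 5.67×10⁻⁸ × 4.54×10^22 × (3622)⁴ = 5.67×10⁻⁸ × 4.54×10^22 × 1.72×10^14.
P = 4.43×10^29 W.

P ≈ 4.43×10^29 W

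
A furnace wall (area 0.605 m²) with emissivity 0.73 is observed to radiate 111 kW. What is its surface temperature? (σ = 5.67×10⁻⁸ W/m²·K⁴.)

T ≈ 1450 K

From P = εσAT⁴, T = (P / εσA)^(1/4) = (1.11×10^5 / (0.73 × 5.67×10⁻⁸ × 0.605))^(1/4).
T = (4.43×10^12)^(1/4) = 1450 K.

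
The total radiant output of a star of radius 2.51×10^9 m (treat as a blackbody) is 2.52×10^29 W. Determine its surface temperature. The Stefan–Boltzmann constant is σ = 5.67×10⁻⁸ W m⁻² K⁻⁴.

A = 4πr² = 4π × (2.51×10^9)² = 7.92×10^19 m².
From P = σAT⁴, T = (P / σA)^(1/4) = (2.52×10^29 / (5.67×10⁻⁸ × 7.92×10^19))^(1/4).
T = (5.61×10^16)^(1/4) = 15400 K.

T ≈ 15400 K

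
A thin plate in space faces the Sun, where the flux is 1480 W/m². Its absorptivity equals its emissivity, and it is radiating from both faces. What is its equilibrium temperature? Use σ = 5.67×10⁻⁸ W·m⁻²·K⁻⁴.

T ≈ 338 K

Absorbed flux αS = emitted flux 2εσT⁴ per unit area; with α = ε this gives T = (S/2σ)^(1/4).
T = (1480 / (2 × 5.67×10⁻⁸))^(1/4) = (1.31×10^10)^(1/4).
T = 338 K.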